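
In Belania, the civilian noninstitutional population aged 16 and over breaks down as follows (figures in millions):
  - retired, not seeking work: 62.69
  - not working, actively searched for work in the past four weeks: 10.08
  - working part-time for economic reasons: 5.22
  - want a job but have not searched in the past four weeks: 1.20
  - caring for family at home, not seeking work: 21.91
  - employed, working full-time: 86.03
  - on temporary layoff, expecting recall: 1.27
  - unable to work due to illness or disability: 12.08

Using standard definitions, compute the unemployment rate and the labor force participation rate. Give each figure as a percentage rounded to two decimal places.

Employed = 5.22 + 86.03 = 91.25 million (anyone who worked, including part-time for economic reasons, counts as employed).
Unemployed = 10.08 + 1.27 = 11.35 million (jobless and actively searching, or on temporary layoff).
Labor force = 91.25 + 11.35 = 102.60 million.
Not in labor force = 62.69 + 1.20 + 21.91 + 12.08 = 97.88 million (those not working and not actively searching are outside the labor force — including those who want a job but have given up searching).
Civilian working-age population = 102.60 + 97.88 = 200.48 million.
Unemployment rate = 11.35 / 102.60 = 11.06%.
Labor force participation rate = 102.60 / 200.48 = 51.18%.

Unemployment rate ≈ 11.06%; labor force participation rate ≈ 51.18%.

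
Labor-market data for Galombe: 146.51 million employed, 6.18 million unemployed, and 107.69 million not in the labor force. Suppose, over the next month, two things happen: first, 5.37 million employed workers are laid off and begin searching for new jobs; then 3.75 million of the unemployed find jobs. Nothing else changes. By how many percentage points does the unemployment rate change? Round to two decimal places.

Initially, labor force = 146.51 + 6.18 = 152.69 million, so u = 6.18/152.69 = 4.05%.
After the first change, employed falls and unemployed rises by 5.37; labor force unchanged → E = 141.14, U = 11.55, labor force = 152.69 million.
After the second change, unemployed falls and employed rises by 3.75; labor force unchanged → E = 144.89, U = 7.80, labor force = 152.69 million.
New unemployment rate = 7.80 / 152.69 = 5.11%.
Change = 5.11% − 4.05% = +1.06 percentage points.

The unemployment rate changes by +1.06 percentage points.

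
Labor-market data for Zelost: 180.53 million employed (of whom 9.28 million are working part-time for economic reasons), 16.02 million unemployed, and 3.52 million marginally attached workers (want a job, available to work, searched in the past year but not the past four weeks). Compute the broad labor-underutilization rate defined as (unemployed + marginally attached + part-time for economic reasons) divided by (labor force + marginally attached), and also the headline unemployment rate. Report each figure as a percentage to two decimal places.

Broad underutilization rate ≈ 14.40%; headline unemployment rate ≈ 8.15%.

Labor force = 180.53 + 16.02 = 196.55 million.
Numerator = 16.02 + 3.52 + 9.28 = 28.82 million.
Denominator = 196.55 + 3.52 = 200.07 million.
Broad rate = 28.82 / 200.07 = 14.40%.
Headline unemployment rate = 16.02 / 196.55 = 8.15%.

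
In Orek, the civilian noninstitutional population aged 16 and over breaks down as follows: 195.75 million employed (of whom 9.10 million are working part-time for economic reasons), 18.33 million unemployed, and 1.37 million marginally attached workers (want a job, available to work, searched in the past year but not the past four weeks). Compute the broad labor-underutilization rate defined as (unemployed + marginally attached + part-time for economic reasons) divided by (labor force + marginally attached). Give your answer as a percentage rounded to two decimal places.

Broad underutilization rate ≈ 13.37%.

Labor force = 195.75 + 18.33 = 214.08 million.
Numerator = 18.33 + 1.37 + 9.10 = 28.80 million.
Denominator = 214.08 + 1.37 = 215.45 million.
Broad rate = 28.80 / 215.45 = 13.37%.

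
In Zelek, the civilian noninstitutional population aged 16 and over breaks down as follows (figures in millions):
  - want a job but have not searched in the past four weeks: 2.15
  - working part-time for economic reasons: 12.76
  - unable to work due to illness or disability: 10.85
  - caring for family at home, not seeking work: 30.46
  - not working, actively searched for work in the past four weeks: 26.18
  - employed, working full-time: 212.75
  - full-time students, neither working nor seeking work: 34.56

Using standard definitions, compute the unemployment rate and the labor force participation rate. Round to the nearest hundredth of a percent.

Employed = 12.76 + 212.75 = 225.51 million (anyone who worked, including part-time for economic reasons, counts as employed).
Unemployed = 26.18 million.
Labor force = 225.51 + 26.18 = 251.69 million.
Not in labor force = 2.15 + 10.85 + 30.46 + 34.56 = 78.02 million (those not working and not actively searching are outside the labor force — including those who want a job but have given up searching).
Civilian working-age population = 251.69 + 78.02 = 329.71 million.
Unemployment rate = 26.18 / 251.69 = 10.40%.
Labor force participation rate = 251.69 / 329.71 = 76.34%.

Unemployment rate ≈ 10.40%; labor force participation rate ≈ 76.34%.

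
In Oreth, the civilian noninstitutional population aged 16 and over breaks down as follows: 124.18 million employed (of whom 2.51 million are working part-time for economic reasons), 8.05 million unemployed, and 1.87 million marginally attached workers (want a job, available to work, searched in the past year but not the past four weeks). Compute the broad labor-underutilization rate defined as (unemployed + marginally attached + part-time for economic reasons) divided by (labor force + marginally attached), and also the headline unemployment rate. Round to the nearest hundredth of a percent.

Labor force = 124.18 + 8.05 = 132.23 million.
Numerator = 8.05 + 1.87 + 2.51 = 12.43 million.
Denominator = 132.23 + 1.87 = 134.10 million.
Broad rate = 12.43 / 134.10 = 9.27%.
Headline unemployment rate = 8.05 / 132.23 = 6.09%.

Broad underutilization rate ≈ 9.27%; headline unemployment rate ≈ 6.09%.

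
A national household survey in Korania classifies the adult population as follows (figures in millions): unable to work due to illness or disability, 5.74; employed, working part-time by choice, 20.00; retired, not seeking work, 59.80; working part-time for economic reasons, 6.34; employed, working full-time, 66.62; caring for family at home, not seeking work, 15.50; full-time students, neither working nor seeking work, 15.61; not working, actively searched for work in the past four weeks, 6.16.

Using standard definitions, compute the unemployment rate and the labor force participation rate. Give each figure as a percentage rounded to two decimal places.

Employed = 20.00 + 6.34 + 66.62 = 92.96 million (anyone who worked, including part-time for economic reasons, counts as employed).
Unemployed = 6.16 million.
Labor force = 92.96 + 6.16 = 99.12 million.
Not in labor force = 5.74 + 59.80 + 15.50 + 15.61 = 96.65 million (those not working and not actively searching are outside the labor force).
Civilian working-age population = 99.12 + 96.65 = 195.77 million.
Unemployment rate = 6.16 / 99.12 = 6.21%.
Labor force participation rate = 99.12 / 195.77 = 50.63%.

Unemployment rate ≈ 6.21%; labor force participation rate ≈ 50.63%.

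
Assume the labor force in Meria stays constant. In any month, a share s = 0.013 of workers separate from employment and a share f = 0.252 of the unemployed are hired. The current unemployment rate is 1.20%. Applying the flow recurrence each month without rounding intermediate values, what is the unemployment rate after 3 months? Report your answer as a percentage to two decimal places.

Unemployment rate after three months ≈ 3.43%.

With a fixed labor force, u_{t+1} = u_t + s·(1−u_t) − f·u_t = u_t·(1−s−f) + s.
Here 1−s−f = 0.735 and s = 0.013.
u_1 = 0.012000 × 0.735 + 0.013 = 0.021820.
u_2 = 0.021820 × 0.735 + 0.013 = 0.029038.
u_3 = 0.029038 × 0.735 + 0.013 = 0.034343.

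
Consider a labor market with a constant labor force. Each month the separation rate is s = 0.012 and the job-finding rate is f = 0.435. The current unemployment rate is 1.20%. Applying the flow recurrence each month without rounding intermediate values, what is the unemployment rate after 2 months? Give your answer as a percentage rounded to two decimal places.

With a fixed labor force, u_{t+1} = u_t + s·(1−u_t) − f·u_t = u_t·(1−s−f) + s.
Here 1−s−f = 0.553 and s = 0.012.
u_1 = 0.012000 × 0.553 + 0.012 = 0.018636.
u_2 = 0.018636 × 0.553 + 0.012 = 0.022306.

Unemployment rate after two months ≈ 2.23%.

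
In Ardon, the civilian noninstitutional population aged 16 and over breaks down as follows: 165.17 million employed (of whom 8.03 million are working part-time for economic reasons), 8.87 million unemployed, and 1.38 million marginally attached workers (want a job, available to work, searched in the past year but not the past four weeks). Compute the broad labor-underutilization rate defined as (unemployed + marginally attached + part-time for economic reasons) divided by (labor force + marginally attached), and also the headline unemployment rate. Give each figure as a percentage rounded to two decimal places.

Labor force = 165.17 + 8.87 = 174.04 million.
Numerator = 8.87 + 1.38 + 8.03 = 18.28 million.
Denominator = 174.04 + 1.38 = 175.42 million.
Broad rate = 18.28 / 175.42 = 10.42%.
Headline unemployment rate = 8.87 / 174.04 = 5.10%.

Broad underutilization rate ≈ 10.42%; headline unemployment rate ≈ 5.10%.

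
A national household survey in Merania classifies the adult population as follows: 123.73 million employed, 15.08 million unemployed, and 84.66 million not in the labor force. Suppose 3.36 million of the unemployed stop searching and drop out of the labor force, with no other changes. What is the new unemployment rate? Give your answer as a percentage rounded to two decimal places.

Initially, labor force = 123.73 + 15.08 = 138.81 million, so u = 15.08/138.81 = 10.86%.
After the change, unemployed and labor force both fall by 3.36 → E = 123.73, U = 11.72, labor force = 135.45 million.
New unemployment rate = 11.72 / 135.45 = 8.65%.

New unemployment rate ≈ 8.65%.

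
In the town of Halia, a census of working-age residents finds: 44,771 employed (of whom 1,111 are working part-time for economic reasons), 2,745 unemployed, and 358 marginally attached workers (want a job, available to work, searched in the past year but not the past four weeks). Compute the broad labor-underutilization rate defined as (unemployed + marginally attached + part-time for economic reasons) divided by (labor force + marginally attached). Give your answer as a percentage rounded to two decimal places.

Labor force = 44,771 + 2,745 = 47,516.
Numerator = 2,745 + 358 + 1,111 = 4,214.
Denominator = 47,516 + 358 = 47,874.
Broad rate = 4,214 / 47,874 = 8.80%.

Broad underutilization rate ≈ 8.80%.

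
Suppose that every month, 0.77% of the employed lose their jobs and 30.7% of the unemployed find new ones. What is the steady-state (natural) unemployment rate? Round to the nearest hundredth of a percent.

Steady-state unemployment rate ≈ 2.45%.

At steady state the flows balance: s·E = f·U, so U/(E+U) = s/(s+f).
u* = 0.77 / (0.77 + 30.7) = 0.77 / 31.47 = 2.45%.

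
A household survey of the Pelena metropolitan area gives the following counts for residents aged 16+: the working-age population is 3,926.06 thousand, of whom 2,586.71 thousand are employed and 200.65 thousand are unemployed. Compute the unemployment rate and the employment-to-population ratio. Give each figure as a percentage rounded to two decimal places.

Unemployment rate ≈ 7.20%; employment-population ratio ≈ 65.89%.

Labor force = employed + unemployed = 2,586.71 + 200.65 = 2,787.36 thousand.
Unemployment rate = 200.65 / 2,787.36 = 7.20%.
Employment-population ratio = 2,586.71 / 3,926.06 = 65.89%.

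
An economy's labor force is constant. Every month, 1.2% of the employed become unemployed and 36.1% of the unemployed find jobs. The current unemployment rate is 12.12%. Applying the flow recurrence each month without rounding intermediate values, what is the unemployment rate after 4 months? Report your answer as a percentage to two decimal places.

Unemployment rate after four months ≈ 4.59%.

With a fixed labor force, u_{t+1} = u_t + s·(1−u_t) − f·u_t = u_t·(1−s−f) + s.
Here 1−s−f = 0.627 and s = 0.012.
u_1 = 0.121200 × 0.627 + 0.012 = 0.087992.
u_2 = 0.087992 × 0.627 + 0.012 = 0.067171.
u_3 = 0.067171 × 0.627 + 0.012 = 0.054116.
u_4 = 0.054116 × 0.627 + 0.012 = 0.045931.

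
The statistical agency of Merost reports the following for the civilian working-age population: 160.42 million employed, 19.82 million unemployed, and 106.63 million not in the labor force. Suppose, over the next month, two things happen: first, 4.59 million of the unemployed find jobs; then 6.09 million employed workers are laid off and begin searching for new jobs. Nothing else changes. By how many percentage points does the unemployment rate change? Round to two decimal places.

The unemployment rate changes by +0.83 percentage points.

Initially, labor force = 160.42 + 19.82 = 180.24 million, so u = 19.82/180.24 = 11.00%.
After the first change, unemployed falls and employed rises by 4.59; labor force unchanged → E = 165.01, U = 15.23, labor force = 180.24 million.
After the second change, employed falls and unemployed rises by 6.09; labor force unchanged → E = 158.92, U = 21.32, labor force = 180.24 million.
New unemployment rate = 21.32 / 180.24 = 11.83%.
Change = 11.83% − 11.00% = +0.83 percentage points.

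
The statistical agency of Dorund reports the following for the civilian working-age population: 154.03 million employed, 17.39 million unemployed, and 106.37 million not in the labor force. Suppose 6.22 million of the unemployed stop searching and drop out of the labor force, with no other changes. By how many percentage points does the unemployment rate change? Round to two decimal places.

Initially, labor force = 154.03 + 17.39 = 171.42 million, so u = 17.39/171.42 = 10.14%.
After the change, unemployed and labor force both fall by 6.22 → E = 154.03, U = 11.17, labor force = 165.20 million.
New unemployment rate = 11.17 / 165.20 = 6.76%.
Change = 6.76% − 10.14% = −3.38 percentage points.

The unemployment rate changes by −3.38 percentage points.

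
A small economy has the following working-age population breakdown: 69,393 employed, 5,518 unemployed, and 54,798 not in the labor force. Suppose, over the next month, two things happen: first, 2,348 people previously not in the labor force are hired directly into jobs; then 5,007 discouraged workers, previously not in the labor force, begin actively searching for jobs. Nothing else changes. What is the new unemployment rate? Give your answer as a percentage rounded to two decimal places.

New unemployment rate ≈ 12.79%.

Initially, labor force = 69,393 + 5,518 = 74,911, so u = 5,518/74,911 = 7.37%.
After the first change, employed and labor force both rise by 2,348; unemployed unchanged → E = 71,741, U = 5,518, labor force = 77,259.
After the second change, unemployed and labor force both rise by 5,007 → E = 71,741, U = 10,525, labor force = 82,266.
New unemployment rate = 10,525 / 82,266 = 12.79%.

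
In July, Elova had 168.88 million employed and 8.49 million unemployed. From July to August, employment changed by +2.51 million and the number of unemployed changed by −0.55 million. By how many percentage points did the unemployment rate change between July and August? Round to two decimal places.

July: labor force = 168.88 + 8.49 = 177.37; u = 8.49/177.37 = 4.79%.
August: labor force = 171.39 + 7.94 = 179.33; u = 7.94/179.33 = 4.43%.
Change = 4.43% − 4.79% = −0.36 pp.

The unemployment rate changed by −0.36 percentage points.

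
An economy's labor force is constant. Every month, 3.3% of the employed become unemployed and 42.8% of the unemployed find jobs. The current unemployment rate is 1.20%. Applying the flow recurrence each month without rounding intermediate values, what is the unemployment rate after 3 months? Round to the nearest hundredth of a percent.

With a fixed labor force, u_{t+1} = u_t + s·(1−u_t) − f·u_t = u_t·(1−s−f) + s.
Here 1−s−f = 0.539 and s = 0.033.
u_1 = 0.012000 × 0.539 + 0.033 = 0.039468.
u_2 = 0.039468 × 0.539 + 0.033 = 0.054273.
u_3 = 0.054273 × 0.539 + 0.033 = 0.062253.

Unemployment rate after three months ≈ 6.23%.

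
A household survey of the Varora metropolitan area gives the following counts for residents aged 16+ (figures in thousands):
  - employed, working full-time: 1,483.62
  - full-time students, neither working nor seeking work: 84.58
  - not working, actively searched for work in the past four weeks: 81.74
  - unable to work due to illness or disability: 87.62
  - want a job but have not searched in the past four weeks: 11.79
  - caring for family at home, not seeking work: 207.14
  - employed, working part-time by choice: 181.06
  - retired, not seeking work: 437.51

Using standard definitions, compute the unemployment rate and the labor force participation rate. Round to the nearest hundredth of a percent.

Employed = 1,483.62 + 181.06 = 1,664.68 thousand.
Unemployed = 81.74 thousand.
Labor force = 1,664.68 + 81.74 = 1,746.42 thousand.
Not in labor force = 84.58 + 87.62 + 11.79 + 207.14 + 437.51 = 828.64 thousand (those not working and not actively searching are outside the labor force — including those who want a job but have given up searching).
Civilian working-age population = 1,746.42 + 828.64 = 2,575.06 thousand.
Unemployment rate = 81.74 / 1,746.42 = 4.68%.
Labor force participation rate = 1,746.42 / 2,575.06 = 67.82%.

Unemployment rate ≈ 4.68%; labor force participation rate ≈ 67.82%.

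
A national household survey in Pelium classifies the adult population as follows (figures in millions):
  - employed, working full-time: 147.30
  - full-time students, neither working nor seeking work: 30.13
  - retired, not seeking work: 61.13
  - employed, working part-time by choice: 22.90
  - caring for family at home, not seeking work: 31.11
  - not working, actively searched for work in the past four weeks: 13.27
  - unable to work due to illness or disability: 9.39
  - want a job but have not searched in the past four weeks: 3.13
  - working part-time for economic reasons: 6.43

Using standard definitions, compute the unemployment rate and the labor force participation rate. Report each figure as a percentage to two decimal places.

Employed = 147.30 + 22.90 + 6.43 = 176.63 million (anyone who worked, including part-time for economic reasons, counts as employed).
Unemployed = 13.27 million.
Labor force = 176.63 + 13.27 = 189.90 million.
Not in labor force = 30.13 + 61.13 + 31.11 + 9.39 + 3.13 = 134.89 million (those not working and not actively searching are outside the labor force — including those who want a job but have given up searching).
Civilian working-age population = 189.90 + 134.89 = 324.79 million.
Unemployment rate = 13.27 / 189.90 = 6.99%.
Labor force participation rate = 189.90 / 324.79 = 58.47%.

Unemployment rate ≈ 6.99%; labor force participation rate ≈ 58.47%.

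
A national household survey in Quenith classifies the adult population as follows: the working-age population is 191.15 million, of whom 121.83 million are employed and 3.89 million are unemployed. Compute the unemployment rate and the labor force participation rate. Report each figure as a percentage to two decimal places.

Labor force = employed + unemployed = 121.83 + 3.89 = 125.72 million.
Unemployment rate = 3.89 / 125.72 = 3.09%.
Labor force participation rate = 125.72 / 191.15 = 65.77%.

Unemployment rate ≈ 3.09%; labor force participation rate ≈ 65.77%.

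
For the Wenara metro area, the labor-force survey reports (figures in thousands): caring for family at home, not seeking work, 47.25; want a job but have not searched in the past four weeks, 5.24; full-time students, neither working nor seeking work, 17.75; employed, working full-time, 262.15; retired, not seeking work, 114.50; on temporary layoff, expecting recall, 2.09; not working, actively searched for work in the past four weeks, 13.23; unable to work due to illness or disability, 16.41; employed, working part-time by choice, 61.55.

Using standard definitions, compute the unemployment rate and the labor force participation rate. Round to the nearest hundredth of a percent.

Employed = 262.15 + 61.55 = 323.70 thousand.
Unemployed = 2.09 + 13.23 = 15.32 thousand (jobless and actively searching, or on temporary layoff).
Labor force = 323.70 + 15.32 = 339.02 thousand.
Not in labor force = 47.25 + 5.24 + 17.75 + 114.50 + 16.41 = 201.15 thousand (those not working and not actively searching are outside the labor force — including those who want a job but have given up searching).
Civilian working-age population = 339.02 + 201.15 = 540.17 thousand.
Unemployment rate = 15.32 / 339.02 = 4.52%.
Labor force participation rate = 339.02 / 540.17 = 62.76%.

Unemployment rate ≈ 4.52%; labor force participation rate ≈ 62.76%.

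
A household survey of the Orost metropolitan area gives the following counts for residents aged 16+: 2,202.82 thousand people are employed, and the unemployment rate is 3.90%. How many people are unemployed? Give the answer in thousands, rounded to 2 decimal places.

About 89.40 thousand are unemployed.

Let U be the number unemployed. The labor force is E + U, and U/(E+U) = 0.0390.
So U = 0.0390 × 2,202.82 / (1 − 0.0390) = 85.9100 / 0.9610 ≈ 89.40 thousand.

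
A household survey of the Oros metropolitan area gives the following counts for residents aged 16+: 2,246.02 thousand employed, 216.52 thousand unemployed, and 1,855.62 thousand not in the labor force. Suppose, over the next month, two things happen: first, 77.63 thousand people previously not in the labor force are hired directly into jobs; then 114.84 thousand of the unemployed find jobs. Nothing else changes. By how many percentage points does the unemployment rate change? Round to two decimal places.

Initially, labor force = 2,246.02 + 216.52 = 2,462.54 thousand, so u = 216.52/2,462.54 = 8.79%.
After the first change, employed and labor force both rise by 77.63; unemployed unchanged → E = 2,323.65, U = 216.52, labor force = 2,540.17 thousand.
After the second change, unemployed falls and employed rises by 114.84; labor force unchanged → E = 2,438.49, U = 101.68, labor force = 2,540.17 thousand.
New unemployment rate = 101.68 / 2,540.17 = 4.00%.
Change = 4.00% − 8.79% = −4.79 percentage points.

The unemployment rate changes by −4.79 percentage points.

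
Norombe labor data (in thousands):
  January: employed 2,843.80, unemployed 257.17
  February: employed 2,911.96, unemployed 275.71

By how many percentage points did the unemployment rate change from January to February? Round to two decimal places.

January: labor force = 2,843.80 + 257.17 = 3,100.97; u = 257.17/3,100.97 = 8.29%.
February: labor force = 2,911.96 + 275.71 = 3,187.67; u = 275.71/3,187.67 = 8.65%.
Change = 8.65% − 8.29% = +0.36 pp.

The unemployment rate changed by +0.36 percentage points.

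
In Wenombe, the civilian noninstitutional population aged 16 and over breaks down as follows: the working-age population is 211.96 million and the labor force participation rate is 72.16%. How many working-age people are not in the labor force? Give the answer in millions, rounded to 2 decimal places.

About 59.01 million are not in the labor force.

Share not in the labor force = 1 − 0.7216 = 0.2784.
Not in labor force = 0.2784 × 211.96 ≈ 59.01 million.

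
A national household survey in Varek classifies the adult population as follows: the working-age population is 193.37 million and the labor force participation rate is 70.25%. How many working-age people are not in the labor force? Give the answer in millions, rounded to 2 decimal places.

Share not in the labor force = 1 − 0.7025 = 0.2975.
Not in labor force = 0.2975 × 193.37 ≈ 57.53 million.

About 57.53 million are not in the labor force.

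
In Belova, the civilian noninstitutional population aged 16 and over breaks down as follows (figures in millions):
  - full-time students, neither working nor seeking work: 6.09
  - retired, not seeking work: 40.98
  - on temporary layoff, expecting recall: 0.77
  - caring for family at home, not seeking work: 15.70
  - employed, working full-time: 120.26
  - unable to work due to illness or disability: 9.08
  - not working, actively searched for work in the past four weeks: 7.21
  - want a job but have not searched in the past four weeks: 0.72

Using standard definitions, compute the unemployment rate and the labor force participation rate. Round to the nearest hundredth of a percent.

Employed = 120.26 million.
Unemployed = 0.77 + 7.21 = 7.98 million (jobless and actively searching, or on temporary layoff).
Labor force = 120.26 + 7.98 = 128.24 million.
Not in labor force = 6.09 + 40.98 + 15.70 + 9.08 + 0.72 = 72.57 million (those not working and not actively searching are outside the labor force — including those who want a job but have given up searching).
Civilian working-age population = 128.24 + 72.57 = 200.81 million.
Unemployment rate = 7.98 / 128.24 = 6.22%.
Labor force participation rate = 128.24 / 200.81 = 63.86%.

Unemployment rate ≈ 6.22%; labor force participation rate ≈ 63.86%.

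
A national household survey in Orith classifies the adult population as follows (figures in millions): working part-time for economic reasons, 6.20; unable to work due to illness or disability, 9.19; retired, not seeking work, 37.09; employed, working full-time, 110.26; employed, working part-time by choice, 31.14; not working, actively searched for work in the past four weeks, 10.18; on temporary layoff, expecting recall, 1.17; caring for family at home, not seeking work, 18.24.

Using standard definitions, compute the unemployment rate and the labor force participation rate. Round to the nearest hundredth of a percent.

Employed = 6.20 + 110.26 + 31.14 = 147.60 million (anyone who worked, including part-time for economic reasons, counts as employed).
Unemployed = 10.18 + 1.17 = 11.35 million (jobless and actively searching, or on temporary layoff).
Labor force = 147.60 + 11.35 = 158.95 million.
Not in labor force = 9.19 + 37.09 + 18.24 = 64.52 million (those not working and not actively searching are outside the labor force).
Civilian working-age population = 158.95 + 64.52 = 223.47 million.
Unemployment rate = 11.35 / 158.95 = 7.14%.
Labor force participation rate = 158.95 / 223.47 = 71.13%.

Unemployment rate ≈ 7.14%; labor force participation rate ≈ 71.13%.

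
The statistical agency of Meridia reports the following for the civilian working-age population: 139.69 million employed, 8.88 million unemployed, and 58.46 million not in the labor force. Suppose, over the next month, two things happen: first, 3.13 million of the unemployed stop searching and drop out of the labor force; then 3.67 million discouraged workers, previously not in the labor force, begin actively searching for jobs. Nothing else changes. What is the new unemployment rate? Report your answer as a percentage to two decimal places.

Initially, labor force = 139.69 + 8.88 = 148.57 million, so u = 8.88/148.57 = 5.98%.
After the first change, unemployed and labor force both fall by 3.13 → E = 139.69, U = 5.75, labor force = 145.44 million.
After the second change, unemployed and labor force both rise by 3.67 → E = 139.69, U = 9.42, labor force = 149.11 million.
New unemployment rate = 9.42 / 149.11 = 6.32%.

New unemployment rate ≈ 6.32%.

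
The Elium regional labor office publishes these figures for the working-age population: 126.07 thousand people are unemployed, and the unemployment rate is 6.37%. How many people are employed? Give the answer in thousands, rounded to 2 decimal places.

Labor force = U / u = 126.07 / 0.0637 ≈ 1,979.12 thousand.
Employed = labor force − unemployed = 1,979.12 − 126.07 = 1,853.05 thousand.

About 1,853.05 thousand are employed.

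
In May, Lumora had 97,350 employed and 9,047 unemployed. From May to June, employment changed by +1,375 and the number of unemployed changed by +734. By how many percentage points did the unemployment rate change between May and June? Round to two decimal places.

May: labor force = 97,350 + 9,047 = 106,397; u = 9,047/106,397 = 8.50%.
June: labor force = 98,725 + 9,781 = 108,506; u = 9,781/108,506 = 9.01%.
Change = 9.01% − 8.50% = +0.51 pp.

The unemployment rate changed by +0.51 percentage points.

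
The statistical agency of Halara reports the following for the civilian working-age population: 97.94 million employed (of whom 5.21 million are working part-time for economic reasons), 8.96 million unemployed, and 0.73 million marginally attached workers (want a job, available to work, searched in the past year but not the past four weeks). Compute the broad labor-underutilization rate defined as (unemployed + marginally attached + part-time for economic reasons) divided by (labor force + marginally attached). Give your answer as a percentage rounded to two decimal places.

Broad underutilization rate ≈ 13.84%.

Labor force = 97.94 + 8.96 = 106.90 million.
Numerator = 8.96 + 0.73 + 5.21 = 14.90 million.
Denominator = 106.90 + 0.73 = 107.63 million.
Broad rate = 14.90 / 107.63 = 13.84%.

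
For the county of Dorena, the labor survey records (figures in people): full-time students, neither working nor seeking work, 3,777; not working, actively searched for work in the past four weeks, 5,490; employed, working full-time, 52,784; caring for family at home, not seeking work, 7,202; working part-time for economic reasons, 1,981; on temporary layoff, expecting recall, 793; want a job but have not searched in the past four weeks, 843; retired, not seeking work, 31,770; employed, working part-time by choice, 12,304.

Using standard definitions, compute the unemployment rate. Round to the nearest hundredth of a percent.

Employed = 52,784 + 1,981 + 12,304 = 67,069 (anyone who worked, including part-time for economic reasons, counts as employed).
Unemployed = 5,490 + 793 = 6,283 (jobless and actively searching, or on temporary layoff).
Labor force = 67,069 + 6,283 = 73,352.
Unemployment rate = 6,283 / 73,352 = 8.57%.

Unemployment rate ≈ 8.57%.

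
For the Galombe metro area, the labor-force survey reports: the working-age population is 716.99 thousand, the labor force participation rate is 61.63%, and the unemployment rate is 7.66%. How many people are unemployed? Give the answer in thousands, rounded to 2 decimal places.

Labor force = 0.6163 × 716.99 = 441.88 thousand.
Unemployed = 0.0766 × 441.88 ≈ 33.85 thousand.

About 33.85 thousand are unemployed.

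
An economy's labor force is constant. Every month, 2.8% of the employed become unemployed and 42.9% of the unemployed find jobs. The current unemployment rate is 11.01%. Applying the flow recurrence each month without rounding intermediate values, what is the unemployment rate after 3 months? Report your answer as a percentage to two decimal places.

With a fixed labor force, u_{t+1} = u_t + s·(1−u_t) − f·u_t = u_t·(1−s−f) + s.
Here 1−s−f = 0.543 and s = 0.028.
u_1 = 0.110100 × 0.543 + 0.028 = 0.087784.
u_2 = 0.087784 × 0.543 + 0.028 = 0.075667.
u_3 = 0.075667 × 0.543 + 0.028 = 0.069087.

Unemployment rate after three months ≈ 6.91%.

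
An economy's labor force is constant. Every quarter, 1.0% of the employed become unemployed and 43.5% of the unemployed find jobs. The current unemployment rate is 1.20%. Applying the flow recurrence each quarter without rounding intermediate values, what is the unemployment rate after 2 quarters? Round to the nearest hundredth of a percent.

With a fixed labor force, u_{t+1} = u_t + s·(1−u_t) − f·u_t = u_t·(1−s−f) + s.
Here 1−s−f = 0.555 and s = 0.010.
u_1 = 0.012000 × 0.555 + 0.010 = 0.016660.
u_2 = 0.016660 × 0.555 + 0.010 = 0.019246.

Unemployment rate after two quarters ≈ 1.92%.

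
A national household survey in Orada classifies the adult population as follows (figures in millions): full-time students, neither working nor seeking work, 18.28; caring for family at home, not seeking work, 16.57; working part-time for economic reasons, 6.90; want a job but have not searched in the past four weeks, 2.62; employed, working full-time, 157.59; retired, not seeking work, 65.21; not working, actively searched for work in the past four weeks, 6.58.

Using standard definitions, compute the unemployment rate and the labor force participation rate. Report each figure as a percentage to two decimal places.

Employed = 6.90 + 157.59 = 164.49 million (anyone who worked, including part-time for economic reasons, counts as employed).
Unemployed = 6.58 million.
Labor force = 164.49 + 6.58 = 171.07 million.
Not in labor force = 18.28 + 16.57 + 2.62 + 65.21 = 102.68 million (those not working and not actively searching are outside the labor force — including those who want a job but have given up searching).
Civilian working-age population = 171.07 + 102.68 = 273.75 million.
Unemployment rate = 6.58 / 171.07 = 3.85%.
Labor force participation rate = 171.07 / 273.75 = 62.49%.

Unemployment rate ≈ 3.85%; labor force participation rate ≈ 62.49%.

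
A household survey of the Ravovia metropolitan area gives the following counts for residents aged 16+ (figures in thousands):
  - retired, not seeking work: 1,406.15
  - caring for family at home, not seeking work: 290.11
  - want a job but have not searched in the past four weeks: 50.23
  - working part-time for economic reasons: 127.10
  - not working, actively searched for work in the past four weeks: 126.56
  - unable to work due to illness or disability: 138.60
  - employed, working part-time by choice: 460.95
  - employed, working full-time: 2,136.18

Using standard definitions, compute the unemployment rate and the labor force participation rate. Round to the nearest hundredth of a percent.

Employed = 127.10 + 460.95 + 2,136.18 = 2,724.23 thousand (anyone who worked, including part-time for economic reasons, counts as employed).
Unemployed = 126.56 thousand.
Labor force = 2,724.23 + 126.56 = 2,850.79 thousand.
Not in labor force = 1,406.15 + 290.11 + 50.23 + 138.60 = 1,885.09 thousand (those not working and not actively searching are outside the labor force — including those who want a job but have given up searching).
Civilian working-age population = 2,850.79 + 1,885.09 = 4,735.88 thousand.
Unemployment rate = 126.56 / 2,850.79 = 4.44%.
Labor force participation rate = 2,850.79 / 4,735.88 = 60.20%.

Unemployment rate ≈ 4.44%; labor force participation rate ≈ 60.20%.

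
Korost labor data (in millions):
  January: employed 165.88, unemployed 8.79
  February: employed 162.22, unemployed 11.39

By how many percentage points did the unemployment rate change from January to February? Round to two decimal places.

The unemployment rate changed by +1.53 percentage points.

January: labor force = 165.88 + 8.79 = 174.67; u = 8.79/174.67 = 5.03%.
February: labor force = 162.22 + 11.39 = 173.61; u = 11.39/173.61 = 6.56%.
Change = 6.56% − 5.03% = +1.53 pp.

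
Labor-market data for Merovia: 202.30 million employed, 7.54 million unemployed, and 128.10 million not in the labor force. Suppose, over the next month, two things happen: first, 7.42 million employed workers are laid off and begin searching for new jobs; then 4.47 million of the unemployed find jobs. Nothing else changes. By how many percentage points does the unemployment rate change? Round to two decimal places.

The unemployment rate changes by +1.41 percentage points.

Initially, labor force = 202.30 + 7.54 = 209.84 million, so u = 7.54/209.84 = 3.59%.
After the first change, employed falls and unemployed rises by 7.42; labor force unchanged → E = 194.88, U = 14.96, labor force = 209.84 million.
After the second change, unemployed falls and employed rises by 4.47; labor force unchanged → E = 199.35, U = 10.49, labor force = 209.84 million.
New unemployment rate = 10.49 / 209.84 = 5.00%.
Change = 5.00% − 3.59% = +1.41 percentage points.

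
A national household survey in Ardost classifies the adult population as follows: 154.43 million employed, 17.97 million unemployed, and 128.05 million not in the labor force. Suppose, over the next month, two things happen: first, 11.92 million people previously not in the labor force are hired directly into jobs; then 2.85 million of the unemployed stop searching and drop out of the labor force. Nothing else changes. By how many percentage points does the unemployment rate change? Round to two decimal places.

The unemployment rate changes by −2.09 percentage points.

Initially, labor force = 154.43 + 17.97 = 172.40 million, so u = 17.97/172.40 = 10.42%.
After the first change, employed and labor force both rise by 11.92; unemployed unchanged → E = 166.35, U = 17.97, labor force = 184.32 million.
After the second change, unemployed and labor force both fall by 2.85 → E = 166.35, U = 15.12, labor force = 181.47 million.
New unemployment rate = 15.12 / 181.47 = 8.33%.
Change = 8.33% − 10.42% = −2.09 percentage points.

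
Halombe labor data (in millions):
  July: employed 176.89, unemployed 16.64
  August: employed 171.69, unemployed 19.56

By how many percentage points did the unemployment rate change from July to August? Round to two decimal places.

July: labor force = 176.89 + 16.64 = 193.53; u = 16.64/193.53 = 8.60%.
August: labor force = 171.69 + 19.56 = 191.25; u = 19.56/191.25 = 10.23%.
Change = 10.23% − 8.60% = +1.63 pp.

The unemployment rate changed by +1.63 percentage points.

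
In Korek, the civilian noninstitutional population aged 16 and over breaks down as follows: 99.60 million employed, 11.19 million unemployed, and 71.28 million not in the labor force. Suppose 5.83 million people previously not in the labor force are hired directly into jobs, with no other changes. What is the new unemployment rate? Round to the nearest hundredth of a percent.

Initially, labor force = 99.60 + 11.19 = 110.79 million, so u = 11.19/110.79 = 10.10%.
After the change, employed and labor force both rise by 5.83; unemployed unchanged → E = 105.43, U = 11.19, labor force = 116.62 million.
New unemployment rate = 11.19 / 116.62 = 9.60%.

New unemployment rate ≈ 9.60%.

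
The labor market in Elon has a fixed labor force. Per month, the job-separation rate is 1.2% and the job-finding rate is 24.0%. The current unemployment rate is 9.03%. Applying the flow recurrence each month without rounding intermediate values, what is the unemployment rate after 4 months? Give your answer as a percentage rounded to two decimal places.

With a fixed labor force, u_{t+1} = u_t + s·(1−u_t) − f·u_t = u_t·(1−s−f) + s.
Here 1−s−f = 0.748 and s = 0.012.
u_1 = 0.090300 × 0.748 + 0.012 = 0.079544.
u_2 = 0.079544 × 0.748 + 0.012 = 0.071499.
u_3 = 0.071499 × 0.748 + 0.012 = 0.065481.
u_4 = 0.065481 × 0.748 + 0.012 = 0.060980.

Unemployment rate after four months ≈ 6.10%.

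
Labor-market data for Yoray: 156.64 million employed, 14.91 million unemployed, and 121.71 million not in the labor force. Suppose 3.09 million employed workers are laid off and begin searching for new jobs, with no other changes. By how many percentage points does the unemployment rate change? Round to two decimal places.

The unemployment rate changes by +1.80 percentage points.

Initially, labor force = 156.64 + 14.91 = 171.55 million, so u = 14.91/171.55 = 8.69%.
After the change, employed falls and unemployed rises by 3.09; labor force unchanged → E = 153.55, U = 18.00, labor force = 171.55 million.
New unemployment rate = 18.00 / 171.55 = 10.49%.
Change = 10.49% − 8.69% = +1.80 percentage points.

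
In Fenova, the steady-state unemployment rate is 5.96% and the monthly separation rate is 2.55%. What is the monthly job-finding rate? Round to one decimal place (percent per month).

Job-finding rate ≈ 40.2% per month.

From u* = s/(s+f): f = s·(1−u)/u.
f = 2.55 × (1 − 0.0596) / 0.0596 = 2.3980 / 0.0596 ≈ 40.2% per month.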